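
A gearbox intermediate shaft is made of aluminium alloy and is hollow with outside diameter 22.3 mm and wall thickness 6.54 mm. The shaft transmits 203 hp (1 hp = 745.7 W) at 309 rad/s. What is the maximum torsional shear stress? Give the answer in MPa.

ω = 309 rad/s, so T = P/ω = 203×745.7 / 309.0 = 489.9 N·m.
J = π(d_o⁴ − d_i⁴)/32 = π(0.0223⁴ − 0.00922⁴)/32 = 2.357×10^-8 m⁴.
τ_max = T·r/J = 489.9 × 0.0112 / 2.357×10^-8 = 2.318×10^8 Pa.

232 MPa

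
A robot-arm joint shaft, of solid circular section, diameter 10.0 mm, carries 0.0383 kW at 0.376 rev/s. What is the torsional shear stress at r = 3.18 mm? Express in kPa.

52500 kPa

ω = 2π·0.376 = 2.362 rad/s, so T = P/ω = 0.0383×10³ / 2.362 = 16.21 N·m.
J = πd⁴/32 = π(0.0100)⁴/32 = 9.817×10^-10 m⁴.
Shear stress varies linearly with radius: τ = T·r/J = 16.21 × 0.00318 / 9.817×10^-10 = 5.251×10^7 Pa.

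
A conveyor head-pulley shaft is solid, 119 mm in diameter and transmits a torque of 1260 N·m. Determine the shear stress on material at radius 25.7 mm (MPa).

J = πd⁴/32 = π(0.119)⁴/32 = 1.969×10^-5 m⁴.
Shear stress varies linearly with radius: τ = T·r/J = 1260 × 0.0257 / 1.969×10^-5 = 1.645×10^6 Pa.

1.64 MPa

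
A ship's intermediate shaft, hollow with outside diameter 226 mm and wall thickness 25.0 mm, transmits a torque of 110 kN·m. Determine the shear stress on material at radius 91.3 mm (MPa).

62.0 MPa

J = π(d_o⁴ − d_i⁴)/32 = π(0.226⁴ − 0.176⁴)/32 = 1.619×10^-4 m⁴.
Shear stress varies linearly with radius: τ = T·r/J = 110000 × 0.0913 / 1.619×10^-4 = 6.203×10^7 Pa.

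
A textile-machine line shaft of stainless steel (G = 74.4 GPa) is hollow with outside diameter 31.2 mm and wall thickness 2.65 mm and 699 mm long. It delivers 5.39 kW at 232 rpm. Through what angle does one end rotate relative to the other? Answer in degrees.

2.44°

ω = 2π·232/60 = 24.29 rad/s, so T = P/ω = 5.39×10³ / 24.29 = 221.9 N·m.
J = π(d_o⁴ − d_i⁴)/32 = π(0.0312⁴ − 0.0259⁴)/32 = 4.885×10^-8 m⁴.
θ = T·L/(G·J) = 221.9 × 0.699 / (74.4×10⁹ × 4.885×10^-8) = 0.04267 rad.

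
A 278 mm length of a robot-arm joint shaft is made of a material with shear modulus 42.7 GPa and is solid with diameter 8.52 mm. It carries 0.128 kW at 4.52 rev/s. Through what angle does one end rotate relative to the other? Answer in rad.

ω = 2π·4.52 = 28.40 rad/s, so T = P/ω = 0.128×10³ / 28.40 = 4.507 N·m.
J = πd⁴/32 = π(0.00852)⁴/32 = 5.173×10^-10 m⁴.
θ = T·L/(G·J) = 4.507 × 0.278 / (42.7×10⁹ × 5.173×10^-10) = 0.05672 rad.

0.0567 rad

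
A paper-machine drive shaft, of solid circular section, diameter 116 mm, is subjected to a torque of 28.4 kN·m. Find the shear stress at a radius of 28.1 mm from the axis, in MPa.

J = πd⁴/32 = π(0.116)⁴/32 = 1.778×10^-5 m⁴.
Shear stress varies linearly with radius: τ = T·r/J = 28400 × 0.0281 / 1.778×10^-5 = 4.489×10^7 Pa.

44.9 MPa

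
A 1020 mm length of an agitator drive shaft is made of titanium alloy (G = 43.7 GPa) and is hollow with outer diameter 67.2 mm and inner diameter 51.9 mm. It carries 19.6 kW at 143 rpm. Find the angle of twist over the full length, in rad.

0.0237 rad

ω = 2π·143/60 = 14.97 rad/s, so T = P/ω = 19.6×10³ / 14.97 = 1309 N·m.
J = π(d_o⁴ − d_i⁴)/32 = π(0.0672⁴ − 0.0519⁴)/32 = 1.290×10^-6 m⁴.
θ = T·L/(G·J) = 1309 × 1.02 / (43.7×10⁹ × 1.290×10^-6) = 0.02369 rad.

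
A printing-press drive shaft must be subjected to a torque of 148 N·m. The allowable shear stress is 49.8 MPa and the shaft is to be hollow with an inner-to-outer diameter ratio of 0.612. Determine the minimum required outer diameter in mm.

26.0 mm

For a hollow shaft with d_i/d_o = 0.612: τ_max = 16T/(π d_o³ (1−k⁴)), so d_o = [16T/(π τ_allow (1−k⁴))]^(1/3) = [16·148.0/(π·4.98×10^7·0.8597)]^(1/3) = 0.02601 m.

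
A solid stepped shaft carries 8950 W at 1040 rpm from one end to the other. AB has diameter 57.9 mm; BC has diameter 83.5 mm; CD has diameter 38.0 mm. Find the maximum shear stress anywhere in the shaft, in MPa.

7.63 MPa

ω = 2π·1040/60 = 108.9 rad/s, so T = P/ω = 8950 / 108.9 = 82.18 N·m.
Under the same torque, τ_max = 16T/(πd³) is largest where d is smallest — segment CD (d = 38.0 mm).
τ_max = 16·82.18/(π·(0.0380)³) = 7.627×10^6 Pa.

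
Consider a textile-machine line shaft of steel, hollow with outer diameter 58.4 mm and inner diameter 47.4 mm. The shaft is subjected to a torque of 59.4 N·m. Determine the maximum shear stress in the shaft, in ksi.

J = π(d_o⁴ − d_i⁴)/32 = π(0.0584⁴ − 0.0474⁴)/32 = 6.464×10^-7 m⁴.
τ_max = T·r/J = 59.40 × 0.0292 / 6.464×10^-7 = 2.683×10^6 Pa.

0.389 ksi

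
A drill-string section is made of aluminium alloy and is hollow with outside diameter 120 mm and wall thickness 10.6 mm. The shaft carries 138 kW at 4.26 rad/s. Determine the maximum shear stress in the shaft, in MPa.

ω = 4.26 rad/s, so T = P/ω = 138×10³ / 4.260 = 32390 N·m.
J = π(d_o⁴ − d_i⁴)/32 = π(0.120⁴ − 0.0988⁴)/32 = 1.100×10^-5 m⁴.
τ_max = T·r/J = 32390 × 0.0600 / 1.100×10^-5 = 1.767×10^8 Pa.

177 MPa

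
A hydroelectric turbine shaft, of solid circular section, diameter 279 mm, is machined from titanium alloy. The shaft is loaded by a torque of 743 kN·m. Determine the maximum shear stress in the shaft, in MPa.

J = πd⁴/32 = π(0.279)⁴/32 = 5.949×10^-4 m⁴.
τ_max = T·r/J = 743000 × 0.140 / 5.949×10^-4 = 1.742×10^8 Pa.

174 MPa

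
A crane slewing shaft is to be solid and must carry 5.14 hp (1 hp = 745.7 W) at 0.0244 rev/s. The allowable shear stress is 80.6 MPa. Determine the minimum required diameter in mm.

ω = 2π·0.0244 = 0.1533 rad/s, so T = P/ω = 5.14×745.7 / 0.1533 = 25000 N·m.
For a solid shaft τ_max = 16T/(πd³), so d = (16T/(π τ_allow))^(1/3) = (16·25000/(π·8.06×10^7))^(1/3) = 0.1165 m.

116 mm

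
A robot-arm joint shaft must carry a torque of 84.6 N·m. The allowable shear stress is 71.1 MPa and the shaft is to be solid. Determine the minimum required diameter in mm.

For a solid shaft τ_max = 16T/(πd³), so d = (16T/(π τ_allow))^(1/3) = (16·84.60/(π·7.11×10^7))^(1/3) = 0.01823 m.

18.2 mm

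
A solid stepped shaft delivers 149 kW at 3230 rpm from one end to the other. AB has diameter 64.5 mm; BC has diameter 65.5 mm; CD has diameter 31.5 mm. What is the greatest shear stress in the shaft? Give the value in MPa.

ω = 2π·3230/60 = 338.2 rad/s, so T = P/ω = 149×10³ / 338.2 = 440.5 N·m.
Under the same torque, τ_max = 16T/(πd³) is largest where d is smallest — segment CD (d = 31.5 mm).
τ_max = 16·440.5/(π·(0.0315)³) = 7.178×10^7 Pa.

71.8 MPa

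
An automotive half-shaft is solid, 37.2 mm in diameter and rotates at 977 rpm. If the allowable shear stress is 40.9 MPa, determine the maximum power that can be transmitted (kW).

J = πd⁴/32 = π(0.0372)⁴/32 = 1.880×10^-7 m⁴.
T_max = τ_allow·J/r = 4.09×10^7 × 1.880×10^-7 / 0.0186 = 413.4 N·m.
ω = 2π·977/60 = 102.3 rad/s, so P_max = T_max·ω = 4.230×10^4 W.

42.3 kW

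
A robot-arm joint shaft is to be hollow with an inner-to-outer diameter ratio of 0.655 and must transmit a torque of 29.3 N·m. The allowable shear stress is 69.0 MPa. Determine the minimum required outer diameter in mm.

For a hollow shaft with d_i/d_o = 0.655: τ_max = 16T/(π d_o³ (1−k⁴)), so d_o = [16T/(π τ_allow (1−k⁴))]^(1/3) = [16·29.30/(π·6.90×10^7·0.8159)]^(1/3) = 0.01384 m.

13.8 mm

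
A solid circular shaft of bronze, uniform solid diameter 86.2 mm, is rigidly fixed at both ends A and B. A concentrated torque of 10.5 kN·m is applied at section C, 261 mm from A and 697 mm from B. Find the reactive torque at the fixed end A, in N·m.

With uniform GJ and both ends fixed, compatibility θ_AC = θ_CB gives T_A·a = T_B·b, together with T_A + T_B = T₀.
T_A = T₀·b/(a+b) = 10500·697/958.0 = 7639 N·m; T_B = 2861 N·m.

7640 N·m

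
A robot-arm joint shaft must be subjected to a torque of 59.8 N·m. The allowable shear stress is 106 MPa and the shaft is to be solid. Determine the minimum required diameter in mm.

14.2 mm

For a solid shaft τ_max = 16T/(πd³), so d = (16T/(π τ_allow))^(1/3) = (16·59.80/(π·1.06×10^8))^(1/3) = 0.01422 m.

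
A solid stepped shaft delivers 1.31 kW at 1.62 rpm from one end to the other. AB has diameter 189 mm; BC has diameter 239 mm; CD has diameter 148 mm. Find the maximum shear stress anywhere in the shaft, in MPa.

12.1 MPa

ω = 2π·1.62/60 = 0.1696 rad/s, so T = P/ω = 1.31×10³ / 0.1696 = 7722 N·m.
Under the same torque, τ_max = 16T/(πd³) is largest where d is smallest — segment CD (d = 148 mm).
τ_max = 16·7722/(π·(0.148)³) = 1.213×10^7 Pa.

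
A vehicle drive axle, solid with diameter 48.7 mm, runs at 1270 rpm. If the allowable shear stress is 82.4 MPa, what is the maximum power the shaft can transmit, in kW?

249 kW

J = πd⁴/32 = π(0.0487)⁴/32 = 5.522×10^-7 m⁴.
T_max = τ_allow·J/r = 8.24×10^7 × 5.522×10^-7 / 0.0244 = 1869 N·m.
ω = 2π·1270/60 = 133.0 rad/s, so P_max = T_max·ω = 2.485×10^5 W.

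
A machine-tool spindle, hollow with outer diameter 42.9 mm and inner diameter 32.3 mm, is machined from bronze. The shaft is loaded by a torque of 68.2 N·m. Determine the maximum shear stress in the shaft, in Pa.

6.48e6 Pa

J = π(d_o⁴ − d_i⁴)/32 = π(0.0429⁴ − 0.0323⁴)/32 = 2.257×10^-7 m⁴.
τ_max = T·r/J = 68.20 × 0.0215 / 2.257×10^-7 = 6.482×10^6 Pa.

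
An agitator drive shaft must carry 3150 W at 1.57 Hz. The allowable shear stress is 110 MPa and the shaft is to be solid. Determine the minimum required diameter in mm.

24.5 mm

ω = 2π·1.57 = 9.865 rad/s, so T = P/ω = 3150 / 9.865 = 319.3 N·m.
For a solid shaft τ_max = 16T/(πd³), so d = (16T/(π τ_allow))^(1/3) = (16·319.3/(π·1.10×10^8))^(1/3) = 0.02454 m.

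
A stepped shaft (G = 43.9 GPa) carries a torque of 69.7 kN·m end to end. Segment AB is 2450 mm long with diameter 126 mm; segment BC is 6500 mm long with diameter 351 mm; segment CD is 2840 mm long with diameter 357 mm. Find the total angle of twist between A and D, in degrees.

9.57°

J_AB = π(0.126)⁴/32 = 2.47×10^-5 m⁴; J_BC = π(0.351)⁴/32 = 1.49×10^-3 m⁴; J_CD = π(0.357)⁴/32 = 1.59×10^-3 m⁴.
θ = (T/G)·Σ L_i/J_i = (69700/43.9×10⁹)·(2.45/2.47×10^-5 + 6.50/1.49×10^-3 + 2.84/1.59×10^-3) = 0.1670 rad.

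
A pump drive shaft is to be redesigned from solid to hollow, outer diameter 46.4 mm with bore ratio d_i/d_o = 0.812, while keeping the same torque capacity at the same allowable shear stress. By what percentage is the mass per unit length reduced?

Equal τ_max and T ⇒ the solid shaft needs d_s³ = d_o³(1−k⁴), so d_s = 46.4·(1−0.812⁴)^(1/3) = 38.37 mm.
Area ratio A_h/A_s = d_o²(1−k²)/d_s² = (1−k²)/(1−k⁴)^(2/3) = 0.4983.
Mass saving = 1 − 0.4983 = 50.2 %.

50.2 %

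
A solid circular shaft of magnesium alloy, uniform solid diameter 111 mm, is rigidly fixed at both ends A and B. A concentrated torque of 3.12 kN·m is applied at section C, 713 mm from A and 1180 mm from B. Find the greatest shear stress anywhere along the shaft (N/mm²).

7.24 N/mm²

With uniform GJ and both ends fixed, compatibility θ_AC = θ_CB gives T_A·a = T_B·b, together with T_A + T_B = T₀.
T_A = T₀·b/(a+b) = 3120·1180/1893 = 1945 N·m; T_B = 1175 N·m.
τ in each portion: τ_AC = 7.24×10^6 Pa, τ_CB = 4.38×10^6 Pa; maximum is in AC.
τ_max = T_AC·r/J = 1945·0.0555/1.49×10^-5 = 7.242×10^6 Pa.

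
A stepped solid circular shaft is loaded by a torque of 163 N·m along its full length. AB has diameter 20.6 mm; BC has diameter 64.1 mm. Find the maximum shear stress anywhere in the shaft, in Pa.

9.50e7 Pa

Under the same torque, τ_max = 16T/(πd³) is largest where d is smallest — segment AB (d = 20.6 mm).
τ_max = 16·163.0/(π·(0.0206)³) = 9.496×10^7 Pa.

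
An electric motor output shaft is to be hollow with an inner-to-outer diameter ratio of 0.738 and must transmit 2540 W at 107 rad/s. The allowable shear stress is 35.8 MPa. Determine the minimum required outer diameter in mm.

ω = 107 rad/s, so T = P/ω = 2540 / 107.0 = 23.74 N·m.
For a hollow shaft with d_i/d_o = 0.738: τ_max = 16T/(π d_o³ (1−k⁴)), so d_o = [16T/(π τ_allow (1−k⁴))]^(1/3) = [16·23.74/(π·3.58×10^7·0.7034)]^(1/3) = 0.01687 m.

16.9 mm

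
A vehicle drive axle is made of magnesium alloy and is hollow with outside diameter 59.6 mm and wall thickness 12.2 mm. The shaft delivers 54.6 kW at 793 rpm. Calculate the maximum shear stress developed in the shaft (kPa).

18000 kPa

ω = 2π·793/60 = 83.04 rad/s, so T = P/ω = 54.6×10³ / 83.04 = 657.5 N·m.
J = π(d_o⁴ − d_i⁴)/32 = π(0.0596⁴ − 0.0352⁴)/32 = 1.088×10^-6 m⁴.
τ_max = T·r/J = 657.5 × 0.0298 / 1.088×10^-6 = 1.801×10^7 Pa.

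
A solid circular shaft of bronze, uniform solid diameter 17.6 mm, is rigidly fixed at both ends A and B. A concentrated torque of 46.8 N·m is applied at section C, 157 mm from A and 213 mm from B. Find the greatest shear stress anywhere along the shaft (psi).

3650 psi

With uniform GJ and both ends fixed, compatibility θ_AC = θ_CB gives T_A·a = T_B·b, together with T_A + T_B = T₀.
T_A = T₀·b/(a+b) = 46.80·213/370.0 = 26.94 N·m; T_B = 19.86 N·m.
τ in each portion: τ_AC = 2.52×10^7 Pa, τ_CB = 1.86×10^7 Pa; maximum is in AC.
τ_max = T_AC·r/J = 26.94·0.00880/9.42×10^-9 = 2.517×10^7 Pa.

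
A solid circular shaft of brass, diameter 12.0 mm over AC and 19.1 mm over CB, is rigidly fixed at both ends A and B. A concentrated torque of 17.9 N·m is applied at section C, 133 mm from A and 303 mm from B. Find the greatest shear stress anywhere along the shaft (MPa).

Compatibility: T_A·a/J_AC = T_B·b/J_CB with T_A + T_B = T₀.
J_AC = 2.04×10^-9 m⁴, J_CB = 1.31×10^-8 m⁴, so T_A = T₀·(J_AC/a)/((J_AC/a)+(J_CB/b)) = 4.689 N·m, T_B = 13.21 N·m.
τ in each portion: τ_AC = 1.38×10^7 Pa, τ_CB = 9.66×10^6 Pa; maximum is in AC.
τ_max = T_AC·r/J = 4.689·0.00600/2.04×10^-9 = 1.382×10^7 Pa.

13.8 MPa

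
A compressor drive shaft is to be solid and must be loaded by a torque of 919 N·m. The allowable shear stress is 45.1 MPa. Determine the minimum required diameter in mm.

For a solid shaft τ_max = 16T/(πd³), so d = (16T/(π τ_allow))^(1/3) = (16·919.0/(π·4.51×10^7))^(1/3) = 0.04699 m.

47.0 mm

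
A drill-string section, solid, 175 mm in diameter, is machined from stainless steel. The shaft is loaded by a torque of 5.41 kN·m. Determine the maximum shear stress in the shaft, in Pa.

J = πd⁴/32 = π(0.175)⁴/32 = 9.208×10^-5 m⁴.
τ_max = T·r/J = 5410 × 0.0875 / 9.208×10^-5 = 5.141×10^6 Pa.

5.14e6 Pa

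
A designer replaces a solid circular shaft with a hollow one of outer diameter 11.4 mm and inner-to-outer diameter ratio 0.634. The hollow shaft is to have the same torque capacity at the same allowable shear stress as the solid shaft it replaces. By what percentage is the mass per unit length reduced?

Equal τ_max and T ⇒ the solid shaft needs d_s³ = d_o³(1−k⁴), so d_s = 11.4·(1−0.634⁴)^(1/3) = 10.75 mm.
Area ratio A_h/A_s = d_o²(1−k²)/d_s² = (1−k²)/(1−k⁴)^(2/3) = 0.6726.
Mass saving = 1 − 0.6726 = 32.7 %.

32.7 %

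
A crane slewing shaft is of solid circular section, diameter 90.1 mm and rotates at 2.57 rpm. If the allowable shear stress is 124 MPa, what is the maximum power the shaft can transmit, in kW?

4.79 kW

J = πd⁴/32 = π(0.0901)⁴/32 = 6.470×10^-6 m⁴.
T_max = τ_allow·J/r = 1.24×10^8 × 6.470×10^-6 / 0.0450 = 17810 N·m.
ω = 2π·2.57/60 = 0.2691 rad/s, so P_max = T_max·ω = 4793 W.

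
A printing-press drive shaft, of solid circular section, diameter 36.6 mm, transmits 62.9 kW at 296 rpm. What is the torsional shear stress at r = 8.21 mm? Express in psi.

13700 psi

ω = 2π·296/60 = 31.00 rad/s, so T = P/ω = 62.9×10³ / 31.00 = 2029 N·m.
J = πd⁴/32 = π(0.0366)⁴/32 = 1.762×10^-7 m⁴.
Shear stress varies linearly with radius: τ = T·r/J = 2029 × 0.00821 / 1.762×10^-7 = 9.457×10^7 Pa.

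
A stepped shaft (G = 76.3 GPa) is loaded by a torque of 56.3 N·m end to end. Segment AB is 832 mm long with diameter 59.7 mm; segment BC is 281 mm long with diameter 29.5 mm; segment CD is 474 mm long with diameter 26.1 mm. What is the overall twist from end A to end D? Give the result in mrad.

J_AB = π(0.0597)⁴/32 = 1.25×10^-6 m⁴; J_BC = π(0.0295)⁴/32 = 7.44×10^-8 m⁴; J_CD = π(0.0261)⁴/32 = 4.56×10^-8 m⁴.
θ = (T/G)·Σ L_i/J_i = (56.30/76.3×10⁹)·(0.832/1.25×10^-6 + 0.281/7.44×10^-8 + 0.474/4.56×10^-8) = 0.01096 rad.

11.0 mrad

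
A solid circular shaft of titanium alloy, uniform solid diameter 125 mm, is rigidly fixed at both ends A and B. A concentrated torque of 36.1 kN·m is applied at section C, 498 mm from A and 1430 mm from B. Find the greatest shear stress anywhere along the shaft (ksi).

10.1 ksi

With uniform GJ and both ends fixed, compatibility θ_AC = θ_CB gives T_A·a = T_B·b, together with T_A + T_B = T₀.
T_A = T₀·b/(a+b) = 36100·1430/1928 = 26780 N·m; T_B = 9325 N·m.
τ in each portion: τ_AC = 6.98×10^7 Pa, τ_CB = 2.43×10^7 Pa; maximum is in AC.
τ_max = T_AC·r/J = 26780·0.0625/2.40×10^-5 = 6.982×10^7 Pa.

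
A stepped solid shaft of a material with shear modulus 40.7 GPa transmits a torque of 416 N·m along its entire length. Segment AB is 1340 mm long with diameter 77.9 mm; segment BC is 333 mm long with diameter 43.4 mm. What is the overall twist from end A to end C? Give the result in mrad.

13.6 mrad

J_AB = π(0.0779)⁴/32 = 3.62×10^-6 m⁴; J_BC = π(0.0434)⁴/32 = 3.48×10^-7 m⁴.
θ = (T/G)·Σ L_i/J_i = (416.0/40.7×10⁹)·(1.34/3.62×10^-6 + 0.333/3.48×10^-7) = 0.01356 rad.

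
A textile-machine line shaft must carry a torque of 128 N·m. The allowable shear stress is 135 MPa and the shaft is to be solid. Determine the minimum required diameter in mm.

16.9 mm

For a solid shaft τ_max = 16T/(πd³), so d = (16T/(π τ_allow))^(1/3) = (16·128.0/(π·1.35×10^8))^(1/3) = 0.01690 m.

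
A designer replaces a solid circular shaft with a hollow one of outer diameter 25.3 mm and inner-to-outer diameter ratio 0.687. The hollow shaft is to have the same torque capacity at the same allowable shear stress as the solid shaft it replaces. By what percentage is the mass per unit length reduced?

37.5 %

Equal τ_max and T ⇒ the solid shaft needs d_s³ = d_o³(1−k⁴), so d_s = 25.3·(1−0.687⁴)^(1/3) = 23.26 mm.
Area ratio A_h/A_s = d_o²(1−k²)/d_s² = (1−k²)/(1−k⁴)^(2/3) = 0.6246.
Mass saving = 1 − 0.6246 = 37.5 %.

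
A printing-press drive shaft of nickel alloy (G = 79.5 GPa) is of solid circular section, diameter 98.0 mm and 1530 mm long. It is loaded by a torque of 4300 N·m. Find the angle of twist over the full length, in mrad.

9.14 mrad

J = πd⁴/32 = π(0.0980)⁴/32 = 9.055×10^-6 m⁴.
θ = T·L/(G·J) = 4300 × 1.53 / (79.5×10⁹ × 9.055×10^-6) = 9.139×10^-3 rad.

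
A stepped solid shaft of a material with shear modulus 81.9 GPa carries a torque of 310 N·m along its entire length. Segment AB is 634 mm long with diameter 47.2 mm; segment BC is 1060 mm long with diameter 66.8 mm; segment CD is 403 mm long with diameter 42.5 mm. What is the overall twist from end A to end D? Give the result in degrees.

0.673°

J_AB = π(0.0472)⁴/32 = 4.87×10^-7 m⁴; J_BC = π(0.0668)⁴/32 = 1.95×10^-6 m⁴; J_CD = π(0.0425)⁴/32 = 3.20×10^-7 m⁴.
θ = (T/G)·Σ L_i/J_i = (310.0/81.9×10⁹)·(0.634/4.87×10^-7 + 1.06/1.95×10^-6 + 0.403/3.20×10^-7) = 0.01174 rad.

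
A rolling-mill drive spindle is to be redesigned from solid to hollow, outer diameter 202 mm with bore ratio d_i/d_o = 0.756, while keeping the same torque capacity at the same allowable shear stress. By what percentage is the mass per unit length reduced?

44.2 %

Equal τ_max and T ⇒ the solid shaft needs d_s³ = d_o³(1−k⁴), so d_s = 202·(1−0.756⁴)^(1/3) = 177.1 mm.
Area ratio A_h/A_s = d_o²(1−k²)/d_s² = (1−k²)/(1−k⁴)^(2/3) = 0.5577.
Mass saving = 1 − 0.5577 = 44.2 %.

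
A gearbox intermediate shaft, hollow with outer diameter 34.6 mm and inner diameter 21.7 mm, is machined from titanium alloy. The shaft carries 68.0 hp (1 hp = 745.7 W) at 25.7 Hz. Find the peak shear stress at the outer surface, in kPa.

45700 kPa

ω = 2π·25.7 = 161.5 rad/s, so T = P/ω = 68.0×745.7 / 161.5 = 314.0 N·m.
J = π(d_o⁴ − d_i⁴)/32 = π(0.0346⁴ − 0.0217⁴)/32 = 1.189×10^-7 m⁴.
τ_max = T·r/J = 314.0 × 0.0173 / 1.189×10^-7 = 4.568×10^7 Pa.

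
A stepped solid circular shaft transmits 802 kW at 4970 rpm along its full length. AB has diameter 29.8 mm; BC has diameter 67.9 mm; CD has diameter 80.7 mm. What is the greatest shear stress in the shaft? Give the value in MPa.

ω = 2π·4970/60 = 520.5 rad/s, so T = P/ω = 802×10³ / 520.5 = 1541 N·m.
Under the same torque, τ_max = 16T/(πd³) is largest where d is smallest — segment AB (d = 29.8 mm).
τ_max = 16·1541/(π·(0.0298)³) = 2.966×10^8 Pa.

297 MPa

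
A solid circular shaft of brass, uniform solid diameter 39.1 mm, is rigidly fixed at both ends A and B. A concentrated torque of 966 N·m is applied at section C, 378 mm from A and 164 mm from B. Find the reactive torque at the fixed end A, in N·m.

292 N·m

With uniform GJ and both ends fixed, compatibility θ_AC = θ_CB gives T_A·a = T_B·b, together with T_A + T_B = T₀.
T_A = T₀·b/(a+b) = 966.0·164/542.0 = 292.3 N·m; T_B = 673.7 N·m.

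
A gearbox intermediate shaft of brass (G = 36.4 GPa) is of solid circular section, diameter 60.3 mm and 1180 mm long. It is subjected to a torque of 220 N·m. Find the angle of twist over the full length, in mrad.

J = πd⁴/32 = π(0.0603)⁴/32 = 1.298×10^-6 m⁴.
θ = T·L/(G·J) = 220.0 × 1.18 / (36.4×10⁹ × 1.298×10^-6) = 5.495×10^-3 rad.

5.49 mrad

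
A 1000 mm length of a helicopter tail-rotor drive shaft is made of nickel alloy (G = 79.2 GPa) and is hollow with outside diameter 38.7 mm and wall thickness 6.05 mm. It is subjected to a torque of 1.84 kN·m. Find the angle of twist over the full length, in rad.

0.136 rad

J = π(d_o⁴ − d_i⁴)/32 = π(0.0387⁴ − 0.0266⁴)/32 = 1.711×10^-7 m⁴.
θ = T·L/(G·J) = 1840 × 1.00 / (79.2×10⁹ × 1.711×10^-7) = 0.1358 rad.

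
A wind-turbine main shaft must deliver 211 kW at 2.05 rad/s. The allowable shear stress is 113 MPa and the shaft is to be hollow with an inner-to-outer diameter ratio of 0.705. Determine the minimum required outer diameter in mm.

ω = 2.05 rad/s, so T = P/ω = 211×10³ / 2.050 = 102900 N·m.
For a hollow shaft with d_i/d_o = 0.705: τ_max = 16T/(π d_o³ (1−k⁴)), so d_o = [16T/(π τ_allow (1−k⁴))]^(1/3) = [16·102900/(π·1.13×10^8·0.7530)]^(1/3) = 0.1833 m.

183 mm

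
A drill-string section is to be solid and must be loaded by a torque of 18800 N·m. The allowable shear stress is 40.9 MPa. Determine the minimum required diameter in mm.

133 mm

For a solid shaft τ_max = 16T/(πd³), so d = (16T/(π τ_allow))^(1/3) = (16·18800/(π·4.09×10^7))^(1/3) = 0.1328 m.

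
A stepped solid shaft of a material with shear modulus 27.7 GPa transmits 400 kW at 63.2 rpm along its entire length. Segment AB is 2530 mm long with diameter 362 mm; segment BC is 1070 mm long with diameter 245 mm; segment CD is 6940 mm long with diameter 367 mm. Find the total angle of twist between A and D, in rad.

ω = 2π·63.2/60 = 6.618 rad/s, so T = P/ω = 400×10³ / 6.618 = 60440 N·m.
J_AB = π(0.362)⁴/32 = 1.69×10^-3 m⁴; J_BC = π(0.245)⁴/32 = 3.54×10^-4 m⁴; J_CD = π(0.367)⁴/32 = 1.78×10^-3 m⁴.
θ = (T/G)·Σ L_i/J_i = (60440/27.7×10⁹)·(2.53/1.69×10^-3 + 1.07/3.54×10^-4 + 6.94/1.78×10^-3) = 0.01838 rad.

0.0184 rad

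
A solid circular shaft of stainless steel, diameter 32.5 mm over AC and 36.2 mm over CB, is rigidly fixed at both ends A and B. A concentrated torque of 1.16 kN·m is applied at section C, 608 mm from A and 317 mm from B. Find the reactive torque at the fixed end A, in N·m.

294 N·m

Compatibility: T_A·a/J_AC = T_B·b/J_CB with T_A + T_B = T₀.
J_AC = 1.10×10^-7 m⁴, J_CB = 1.69×10^-7 m⁴, so T_A = T₀·(J_AC/a)/((J_AC/a)+(J_CB/b)) = 293.5 N·m, T_B = 866.5 N·m.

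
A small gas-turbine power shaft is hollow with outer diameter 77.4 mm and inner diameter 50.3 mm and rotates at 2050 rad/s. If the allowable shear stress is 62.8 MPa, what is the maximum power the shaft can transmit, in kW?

J = π(d_o⁴ − d_i⁴)/32 = π(0.0774⁴ − 0.0503⁴)/32 = 2.895×10^-6 m⁴.
T_max = τ_allow·J/r = 6.28×10^7 × 2.895×10^-6 / 0.0387 = 4698 N·m.
ω = 2050 rad/s, so P_max = T_max·ω = 9.630×10^6 W.

9630 kW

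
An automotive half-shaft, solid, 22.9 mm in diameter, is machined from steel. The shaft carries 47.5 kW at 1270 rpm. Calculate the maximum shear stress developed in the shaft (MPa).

151 MPa

ω = 2π·1270/60 = 133.0 rad/s, so T = P/ω = 47.5×10³ / 133.0 = 357.2 N·m.
J = πd⁴/32 = π(0.0229)⁴/32 = 2.700×10^-8 m⁴.
τ_max = T·r/J = 357.2 × 0.0115 / 2.700×10^-8 = 1.515×10^8 Pa.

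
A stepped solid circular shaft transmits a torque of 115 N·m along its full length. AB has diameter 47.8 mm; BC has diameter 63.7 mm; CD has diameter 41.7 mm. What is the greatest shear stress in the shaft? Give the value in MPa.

8.08 MPa

Under the same torque, τ_max = 16T/(πd³) is largest where d is smallest — segment CD (d = 41.7 mm).
τ_max = 16·115.0/(π·(0.0417)³) = 8.077×10^6 Pa.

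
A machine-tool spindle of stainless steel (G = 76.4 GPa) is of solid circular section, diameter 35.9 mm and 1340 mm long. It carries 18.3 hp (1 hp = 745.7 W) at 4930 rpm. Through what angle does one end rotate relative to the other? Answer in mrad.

2.84 mrad

ω = 2π·4930/60 = 516.3 rad/s, so T = P/ω = 18.3×745.7 / 516.3 = 26.43 N·m.
J = πd⁴/32 = π(0.0359)⁴/32 = 1.631×10^-7 m⁴.
θ = T·L/(G·J) = 26.43 × 1.34 / (76.4×10⁹ × 1.631×10^-7) = 2.843×10^-3 rad.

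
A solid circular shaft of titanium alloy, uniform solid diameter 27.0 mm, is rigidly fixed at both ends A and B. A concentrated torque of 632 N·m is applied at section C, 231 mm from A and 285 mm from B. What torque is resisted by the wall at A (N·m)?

With uniform GJ and both ends fixed, compatibility θ_AC = θ_CB gives T_A·a = T_B·b, together with T_A + T_B = T₀.
T_A = T₀·b/(a+b) = 632.0·285/516.0 = 349.1 N·m; T_B = 282.9 N·m.

349 N·m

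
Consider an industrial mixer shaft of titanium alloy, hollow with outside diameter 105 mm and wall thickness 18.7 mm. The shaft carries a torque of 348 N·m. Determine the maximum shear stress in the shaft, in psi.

268 psi

J = π(d_o⁴ − d_i⁴)/32 = π(0.105⁴ − 0.0676⁴)/32 = 9.883×10^-6 m⁴.
τ_max = T·r/J = 348.0 × 0.0525 / 9.883×10^-6 = 1.849×10^6 Pa.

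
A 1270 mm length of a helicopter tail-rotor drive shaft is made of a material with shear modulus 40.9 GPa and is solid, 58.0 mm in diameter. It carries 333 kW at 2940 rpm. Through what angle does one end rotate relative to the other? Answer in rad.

ω = 2π·2940/60 = 307.9 rad/s, so T = P/ω = 333×10³ / 307.9 = 1082 N·m.
J = πd⁴/32 = π(0.0580)⁴/32 = 1.111×10^-6 m⁴.
θ = T·L/(G·J) = 1082 × 1.27 / (40.9×10⁹ × 1.111×10^-6) = 0.03023 rad.

0.0302 rad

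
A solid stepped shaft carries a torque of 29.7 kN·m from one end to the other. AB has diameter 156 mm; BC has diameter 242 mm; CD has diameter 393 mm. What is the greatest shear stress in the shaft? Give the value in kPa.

39800 kPa

Under the same torque, τ_max = 16T/(πd³) is largest where d is smallest — segment AB (d = 156 mm).
τ_max = 16·29700/(π·(0.156)³) = 3.984×10^7 Pa.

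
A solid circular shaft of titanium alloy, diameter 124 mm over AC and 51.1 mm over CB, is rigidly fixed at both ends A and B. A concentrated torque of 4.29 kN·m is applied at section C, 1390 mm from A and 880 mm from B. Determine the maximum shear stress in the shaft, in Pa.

Compatibility: T_A·a/J_AC = T_B·b/J_CB with T_A + T_B = T₀.
J_AC = 2.32×10^-5 m⁴, J_CB = 6.69×10^-7 m⁴, so T_A = T₀·(J_AC/a)/((J_AC/a)+(J_CB/b)) = 4103 N·m, T_B = 186.9 N·m.
τ in each portion: τ_AC = 1.10×10^7 Pa, τ_CB = 7.13×10^6 Pa; maximum is in AC.
τ_max = T_AC·r/J = 4103·0.0620/2.32×10^-5 = 1.096×10^7 Pa.

1.10e7 Pa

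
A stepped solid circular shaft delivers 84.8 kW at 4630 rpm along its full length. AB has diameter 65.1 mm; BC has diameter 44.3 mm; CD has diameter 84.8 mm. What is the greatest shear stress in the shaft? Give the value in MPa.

ω = 2π·4630/60 = 484.9 rad/s, so T = P/ω = 84.8×10³ / 484.9 = 174.9 N·m.
Under the same torque, τ_max = 16T/(πd³) is largest where d is smallest — segment BC (d = 44.3 mm).
τ_max = 16·174.9/(π·(0.0443)³) = 1.025×10^7 Pa.

10.2 MPa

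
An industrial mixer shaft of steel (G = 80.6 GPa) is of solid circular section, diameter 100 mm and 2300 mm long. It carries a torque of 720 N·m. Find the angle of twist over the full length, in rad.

0.00209 rad

J = πd⁴/32 = π(0.100)⁴/32 = 9.817×10^-6 m⁴.
θ = T·L/(G·J) = 720.0 × 2.30 / (80.6×10⁹ × 9.817×10^-6) = 2.093×10^-3 rad.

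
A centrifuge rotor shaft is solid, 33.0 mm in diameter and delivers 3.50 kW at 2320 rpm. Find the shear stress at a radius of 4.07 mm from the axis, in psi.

73.0 psi

ω = 2π·2320/60 = 242.9 rad/s, so T = P/ω = 3.50×10³ / 242.9 = 14.41 N·m.
J = πd⁴/32 = π(0.0330)⁴/32 = 1.164×10^-7 m⁴.
Shear stress varies linearly with radius: τ = T·r/J = 14.41 × 0.00407 / 1.164×10^-7 = 5.036×10^5 Pa.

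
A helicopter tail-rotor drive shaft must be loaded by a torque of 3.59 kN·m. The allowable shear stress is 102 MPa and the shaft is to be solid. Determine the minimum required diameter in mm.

For a solid shaft τ_max = 16T/(πd³), so d = (16T/(π τ_allow))^(1/3) = (16·3590/(π·1.02×10^8))^(1/3) = 0.05638 m.

56.4 mm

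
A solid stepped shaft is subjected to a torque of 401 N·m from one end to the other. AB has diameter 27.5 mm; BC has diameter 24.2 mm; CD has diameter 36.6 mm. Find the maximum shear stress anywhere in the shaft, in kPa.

Under the same torque, τ_max = 16T/(πd³) is largest where d is smallest — segment BC (d = 24.2 mm).
τ_max = 16·401.0/(π·(0.0242)³) = 1.441×10^8 Pa.

144000 kPa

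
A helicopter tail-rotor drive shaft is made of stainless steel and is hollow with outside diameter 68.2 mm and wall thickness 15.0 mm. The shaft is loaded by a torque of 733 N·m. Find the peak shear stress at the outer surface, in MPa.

13.1 MPa

J = π(d_o⁴ − d_i⁴)/32 = π(0.0682⁴ − 0.0382⁴)/32 = 1.915×10^-6 m⁴.
τ_max = T·r/J = 733.0 × 0.0341 / 1.915×10^-6 = 1.305×10^7 Pa.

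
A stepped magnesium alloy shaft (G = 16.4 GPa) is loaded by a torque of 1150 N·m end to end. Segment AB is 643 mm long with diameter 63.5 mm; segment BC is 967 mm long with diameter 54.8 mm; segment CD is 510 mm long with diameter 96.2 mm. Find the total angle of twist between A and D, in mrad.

109 mrad

J_AB = π(0.0635)⁴/32 = 1.60×10^-6 m⁴; J_BC = π(0.0548)⁴/32 = 8.85×10^-7 m⁴; J_CD = π(0.0962)⁴/32 = 8.41×10^-6 m⁴.
θ = (T/G)·Σ L_i/J_i = (1150/16.4×10⁹)·(0.643/1.60×10^-6 + 0.967/8.85×10^-7 + 0.510/8.41×10^-6) = 0.1091 rad.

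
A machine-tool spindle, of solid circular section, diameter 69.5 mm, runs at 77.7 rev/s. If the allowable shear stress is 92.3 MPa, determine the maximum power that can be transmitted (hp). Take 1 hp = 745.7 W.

J = πd⁴/32 = π(0.0695)⁴/32 = 2.291×10^-6 m⁴.
T_max = τ_allow·J/r = 9.23×10^7 × 2.291×10^-6 / 0.0348 = 6084 N·m.
ω = 2π·77.7 = 488.2 rad/s, so P_max = T_max·ω = 2.970×10^6 W.

3980 hp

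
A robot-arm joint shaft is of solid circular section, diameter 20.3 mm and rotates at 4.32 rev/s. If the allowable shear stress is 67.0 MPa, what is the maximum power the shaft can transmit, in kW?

J = πd⁴/32 = π(0.0203)⁴/32 = 1.667×10^-8 m⁴.
T_max = τ_allow·J/r = 6.70×10^7 × 1.667×10^-8 / 0.0102 = 110.1 N·m.
ω = 2π·4.32 = 27.14 rad/s, so P_max = T_max·ω = 2987 W.

2.99 kW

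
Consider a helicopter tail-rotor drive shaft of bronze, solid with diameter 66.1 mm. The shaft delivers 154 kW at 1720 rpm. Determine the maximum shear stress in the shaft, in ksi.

2.19 ksi

ω = 2π·1720/60 = 180.1 rad/s, so T = P/ω = 154×10³ / 180.1 = 855.0 N·m.
J = πd⁴/32 = π(0.0661)⁴/32 = 1.874×10^-6 m⁴.
τ_max = T·r/J = 855.0 × 0.0330 / 1.874×10^-6 = 1.508×10^7 Pa.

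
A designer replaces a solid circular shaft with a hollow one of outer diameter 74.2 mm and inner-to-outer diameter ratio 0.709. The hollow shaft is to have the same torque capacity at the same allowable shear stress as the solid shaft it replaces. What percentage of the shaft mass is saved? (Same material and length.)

39.6 %

Equal τ_max and T ⇒ the solid shaft needs d_s³ = d_o³(1−k⁴), so d_s = 74.2·(1−0.709⁴)^(1/3) = 67.33 mm.
Area ratio A_h/A_s = d_o²(1−k²)/d_s² = (1−k²)/(1−k⁴)^(2/3) = 0.6039.
Mass saving = 1 − 0.6039 = 39.6 %.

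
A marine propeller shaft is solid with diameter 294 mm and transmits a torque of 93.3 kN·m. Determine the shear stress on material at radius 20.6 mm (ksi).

J = πd⁴/32 = π(0.294)⁴/32 = 7.335×10^-4 m⁴.
Shear stress varies linearly with radius: τ = T·r/J = 93300 × 0.0206 / 7.335×10^-4 = 2.620×10^6 Pa.

0.380 ksi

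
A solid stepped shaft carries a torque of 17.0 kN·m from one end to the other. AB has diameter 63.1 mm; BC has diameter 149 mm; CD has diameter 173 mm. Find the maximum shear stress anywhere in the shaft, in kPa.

Under the same torque, τ_max = 16T/(πd³) is largest where d is smallest — segment AB (d = 63.1 mm).
τ_max = 16·17000/(π·(0.0631)³) = 3.446×10^8 Pa.

345000 kPa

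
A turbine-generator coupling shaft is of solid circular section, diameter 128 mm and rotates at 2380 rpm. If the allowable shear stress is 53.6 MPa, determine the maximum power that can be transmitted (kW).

J = πd⁴/32 = π(0.128)⁴/32 = 2.635×10^-5 m⁴.
T_max = τ_allow·J/r = 5.36×10^7 × 2.635×10^-5 / 0.0640 = 22070 N·m.
ω = 2π·2380/60 = 249.2 rad/s, so P_max = T_max·ω = 5.501×10^6 W.

5500 kW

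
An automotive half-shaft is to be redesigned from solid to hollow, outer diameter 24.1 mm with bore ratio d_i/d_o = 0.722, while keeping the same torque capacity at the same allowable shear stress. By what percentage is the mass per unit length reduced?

40.9 %

Equal τ_max and T ⇒ the solid shaft needs d_s³ = d_o³(1−k⁴), so d_s = 24.1·(1−0.722⁴)^(1/3) = 21.68 mm.
Area ratio A_h/A_s = d_o²(1−k²)/d_s² = (1−k²)/(1−k⁴)^(2/3) = 0.5914.
Mass saving = 1 − 0.5914 = 40.9 %.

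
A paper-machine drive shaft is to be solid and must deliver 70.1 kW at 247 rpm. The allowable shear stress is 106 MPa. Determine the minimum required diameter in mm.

50.7 mm

ω = 2π·247/60 = 25.87 rad/s, so T = P/ω = 70.1×10³ / 25.87 = 2710 N·m.
For a solid shaft τ_max = 16T/(πd³), so d = (16T/(π τ_allow))^(1/3) = (16·2710/(π·1.06×10^8))^(1/3) = 0.05069 m.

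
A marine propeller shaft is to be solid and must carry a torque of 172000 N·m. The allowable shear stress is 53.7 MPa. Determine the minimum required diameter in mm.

254 mm

For a solid shaft τ_max = 16T/(πd³), so d = (16T/(π τ_allow))^(1/3) = (16·172000/(π·5.37×10^7))^(1/3) = 0.2536 m.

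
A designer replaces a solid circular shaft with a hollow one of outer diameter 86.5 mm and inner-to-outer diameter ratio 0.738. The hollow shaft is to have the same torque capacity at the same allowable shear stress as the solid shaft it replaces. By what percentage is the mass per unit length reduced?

42.4 %

Equal τ_max and T ⇒ the solid shaft needs d_s³ = d_o³(1−k⁴), so d_s = 86.5·(1−0.738⁴)^(1/3) = 76.93 mm.
Area ratio A_h/A_s = d_o²(1−k²)/d_s² = (1−k²)/(1−k⁴)^(2/3) = 0.5757.
Mass saving = 1 − 0.5757 = 42.4 %.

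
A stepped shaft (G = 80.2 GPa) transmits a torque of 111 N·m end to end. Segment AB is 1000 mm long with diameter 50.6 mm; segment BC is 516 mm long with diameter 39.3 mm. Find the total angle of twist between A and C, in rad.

0.00520 rad

J_AB = π(0.0506)⁴/32 = 6.44×10^-7 m⁴; J_BC = π(0.0393)⁴/32 = 2.34×10^-7 m⁴.
θ = (T/G)·Σ L_i/J_i = (111.0/80.2×10⁹)·(1.00/6.44×10^-7 + 0.516/2.34×10^-7) = 5.200×10^-3 rad.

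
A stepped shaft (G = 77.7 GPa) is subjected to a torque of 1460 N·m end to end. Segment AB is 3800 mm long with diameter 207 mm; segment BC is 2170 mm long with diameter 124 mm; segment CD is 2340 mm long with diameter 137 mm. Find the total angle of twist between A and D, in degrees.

0.196°

J_AB = π(0.207)⁴/32 = 1.80×10^-4 m⁴; J_BC = π(0.124)⁴/32 = 2.32×10^-5 m⁴; J_CD = π(0.137)⁴/32 = 3.46×10^-5 m⁴.
θ = (T/G)·Σ L_i/J_i = (1460/77.7×10⁹)·(3.80/1.80×10^-4 + 2.17/2.32×10^-5 + 2.34/3.46×10^-5) = 3.424×10^-3 rad.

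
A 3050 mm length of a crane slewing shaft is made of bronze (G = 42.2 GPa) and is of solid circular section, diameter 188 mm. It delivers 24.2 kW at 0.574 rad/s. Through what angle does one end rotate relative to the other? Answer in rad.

0.0248 rad

ω = 0.574 rad/s, so T = P/ω = 24.2×10³ / 0.5740 = 42160 N·m.
J = πd⁴/32 = π(0.188)⁴/32 = 1.226×10^-4 m⁴.
θ = T·L/(G·J) = 42160 × 3.05 / (42.2×10⁹ × 1.226×10^-4) = 0.02485 rad.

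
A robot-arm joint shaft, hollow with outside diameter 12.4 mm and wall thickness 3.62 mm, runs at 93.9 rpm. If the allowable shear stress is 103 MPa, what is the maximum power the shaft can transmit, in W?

J = π(d_o⁴ − d_i⁴)/32 = π(0.0124⁴ − 0.00516⁴)/32 = 2.251×10^-9 m⁴.
T_max = τ_allow·J/r = 1.03×10^8 × 2.251×10^-9 / 0.00620 = 37.40 N·m.
ω = 2π·93.9/60 = 9.833 rad/s, so P_max = T_max·ω = 367.8 W.

368 W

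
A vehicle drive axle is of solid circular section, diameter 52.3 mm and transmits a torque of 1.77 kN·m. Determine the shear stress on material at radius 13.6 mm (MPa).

32.8 MPa

J = πd⁴/32 = π(0.0523)⁴/32 = 7.345×10^-7 m⁴.
Shear stress varies linearly with radius: τ = T·r/J = 1770 × 0.0136 / 7.345×10^-7 = 3.277×10^7 Pa.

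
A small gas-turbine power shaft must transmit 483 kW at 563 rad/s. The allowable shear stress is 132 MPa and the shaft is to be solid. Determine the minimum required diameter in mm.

ω = 563 rad/s, so T = P/ω = 483×10³ / 563.0 = 857.9 N·m.
For a solid shaft τ_max = 16T/(πd³), so d = (16T/(π τ_allow))^(1/3) = (16·857.9/(π·1.32×10^8))^(1/3) = 0.03211 m.

32.1 mm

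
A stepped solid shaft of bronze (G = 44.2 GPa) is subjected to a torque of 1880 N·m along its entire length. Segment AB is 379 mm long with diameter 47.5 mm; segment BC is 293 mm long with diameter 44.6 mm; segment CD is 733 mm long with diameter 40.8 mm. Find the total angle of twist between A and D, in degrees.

J_AB = π(0.0475)⁴/32 = 5.00×10^-7 m⁴; J_BC = π(0.0446)⁴/32 = 3.88×10^-7 m⁴; J_CD = π(0.0408)⁴/32 = 2.72×10^-7 m⁴.
θ = (T/G)·Σ L_i/J_i = (1880/44.2×10⁹)·(0.379/5.00×10^-7 + 0.293/3.88×10^-7 + 0.733/2.72×10^-7) = 0.1789 rad.

10.3°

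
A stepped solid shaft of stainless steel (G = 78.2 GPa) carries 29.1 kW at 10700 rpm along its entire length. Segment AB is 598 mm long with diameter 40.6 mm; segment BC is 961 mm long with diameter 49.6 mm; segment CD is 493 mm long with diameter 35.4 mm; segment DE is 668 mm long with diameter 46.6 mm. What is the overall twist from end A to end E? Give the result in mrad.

2.82 mrad

ω = 2π·10700/60 = 1121 rad/s, so T = P/ω = 29.1×10³ / 1121 = 25.97 N·m.
J_AB = π(0.0406)⁴/32 = 2.67×10^-7 m⁴; J_BC = π(0.0496)⁴/32 = 5.94×10^-7 m⁴; J_CD = π(0.0354)⁴/32 = 1.54×10^-7 m⁴; J_DE = π(0.0466)⁴/32 = 4.63×10^-7 m⁴.
θ = (T/G)·Σ L_i/J_i = (25.97/78.2×10⁹)·(0.598/2.67×10^-7 + 0.961/5.94×10^-7 + 0.493/1.54×10^-7 + 0.668/4.63×10^-7) = 2.823×10^-3 rad.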